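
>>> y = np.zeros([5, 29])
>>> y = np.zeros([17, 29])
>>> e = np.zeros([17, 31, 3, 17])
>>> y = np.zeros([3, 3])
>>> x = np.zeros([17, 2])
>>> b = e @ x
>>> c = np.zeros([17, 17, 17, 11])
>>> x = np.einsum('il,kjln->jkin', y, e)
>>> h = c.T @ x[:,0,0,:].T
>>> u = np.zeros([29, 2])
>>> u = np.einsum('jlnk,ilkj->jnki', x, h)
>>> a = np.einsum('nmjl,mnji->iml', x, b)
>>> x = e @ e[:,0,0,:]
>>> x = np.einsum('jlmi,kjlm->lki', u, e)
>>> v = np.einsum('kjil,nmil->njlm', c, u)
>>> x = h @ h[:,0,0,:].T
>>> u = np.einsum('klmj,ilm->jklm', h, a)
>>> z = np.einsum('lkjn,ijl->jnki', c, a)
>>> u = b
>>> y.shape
(3, 3)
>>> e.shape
(17, 31, 3, 17)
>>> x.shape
(11, 17, 17, 11)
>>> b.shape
(17, 31, 3, 2)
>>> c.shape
(17, 17, 17, 11)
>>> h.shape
(11, 17, 17, 31)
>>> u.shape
(17, 31, 3, 2)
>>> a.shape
(2, 17, 17)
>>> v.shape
(31, 17, 11, 3)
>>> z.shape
(17, 11, 17, 2)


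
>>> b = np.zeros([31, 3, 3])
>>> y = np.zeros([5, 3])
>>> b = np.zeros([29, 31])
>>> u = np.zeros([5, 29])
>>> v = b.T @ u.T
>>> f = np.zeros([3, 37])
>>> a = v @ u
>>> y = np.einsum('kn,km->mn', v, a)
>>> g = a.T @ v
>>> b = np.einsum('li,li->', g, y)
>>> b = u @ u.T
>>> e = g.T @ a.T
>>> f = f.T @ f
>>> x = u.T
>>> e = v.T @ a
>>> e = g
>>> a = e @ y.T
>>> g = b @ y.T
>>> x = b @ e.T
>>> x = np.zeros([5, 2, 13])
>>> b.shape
(5, 5)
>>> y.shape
(29, 5)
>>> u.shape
(5, 29)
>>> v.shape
(31, 5)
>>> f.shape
(37, 37)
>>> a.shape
(29, 29)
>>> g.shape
(5, 29)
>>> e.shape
(29, 5)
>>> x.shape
(5, 2, 13)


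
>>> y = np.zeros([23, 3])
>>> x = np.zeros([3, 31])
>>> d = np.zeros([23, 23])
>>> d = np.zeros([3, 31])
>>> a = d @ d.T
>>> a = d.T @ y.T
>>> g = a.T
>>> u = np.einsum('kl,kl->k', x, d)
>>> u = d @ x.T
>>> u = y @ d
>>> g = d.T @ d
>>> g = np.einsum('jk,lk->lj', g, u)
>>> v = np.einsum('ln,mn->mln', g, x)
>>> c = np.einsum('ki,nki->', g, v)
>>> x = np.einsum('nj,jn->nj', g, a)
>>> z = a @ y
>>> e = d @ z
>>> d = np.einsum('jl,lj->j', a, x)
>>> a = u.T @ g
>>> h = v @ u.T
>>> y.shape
(23, 3)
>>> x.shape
(23, 31)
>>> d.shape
(31,)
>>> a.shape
(31, 31)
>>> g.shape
(23, 31)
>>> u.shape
(23, 31)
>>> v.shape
(3, 23, 31)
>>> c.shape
()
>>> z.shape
(31, 3)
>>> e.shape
(3, 3)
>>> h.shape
(3, 23, 23)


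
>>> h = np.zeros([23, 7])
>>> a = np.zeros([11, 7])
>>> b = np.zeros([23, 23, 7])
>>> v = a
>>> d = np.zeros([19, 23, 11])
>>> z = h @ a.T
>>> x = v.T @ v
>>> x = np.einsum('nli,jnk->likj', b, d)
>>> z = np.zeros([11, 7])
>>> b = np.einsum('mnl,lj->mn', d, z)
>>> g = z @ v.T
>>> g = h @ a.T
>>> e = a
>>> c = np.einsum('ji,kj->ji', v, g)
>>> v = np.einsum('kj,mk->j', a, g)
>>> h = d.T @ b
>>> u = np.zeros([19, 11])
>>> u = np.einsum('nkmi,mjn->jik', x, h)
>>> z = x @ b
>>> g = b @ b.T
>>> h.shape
(11, 23, 23)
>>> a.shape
(11, 7)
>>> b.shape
(19, 23)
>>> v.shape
(7,)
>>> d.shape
(19, 23, 11)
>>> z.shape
(23, 7, 11, 23)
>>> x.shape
(23, 7, 11, 19)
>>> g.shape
(19, 19)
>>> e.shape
(11, 7)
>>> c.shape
(11, 7)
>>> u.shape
(23, 19, 7)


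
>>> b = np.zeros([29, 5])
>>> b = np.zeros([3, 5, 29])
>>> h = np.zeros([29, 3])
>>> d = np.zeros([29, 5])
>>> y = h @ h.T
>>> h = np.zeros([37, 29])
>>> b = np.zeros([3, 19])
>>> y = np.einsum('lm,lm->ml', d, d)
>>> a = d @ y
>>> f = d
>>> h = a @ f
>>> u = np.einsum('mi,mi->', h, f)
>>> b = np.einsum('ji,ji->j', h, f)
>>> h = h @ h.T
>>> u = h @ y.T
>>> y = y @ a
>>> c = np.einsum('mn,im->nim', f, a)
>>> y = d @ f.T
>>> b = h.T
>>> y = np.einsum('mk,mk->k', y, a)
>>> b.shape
(29, 29)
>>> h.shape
(29, 29)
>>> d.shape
(29, 5)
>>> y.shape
(29,)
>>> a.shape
(29, 29)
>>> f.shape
(29, 5)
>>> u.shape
(29, 5)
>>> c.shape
(5, 29, 29)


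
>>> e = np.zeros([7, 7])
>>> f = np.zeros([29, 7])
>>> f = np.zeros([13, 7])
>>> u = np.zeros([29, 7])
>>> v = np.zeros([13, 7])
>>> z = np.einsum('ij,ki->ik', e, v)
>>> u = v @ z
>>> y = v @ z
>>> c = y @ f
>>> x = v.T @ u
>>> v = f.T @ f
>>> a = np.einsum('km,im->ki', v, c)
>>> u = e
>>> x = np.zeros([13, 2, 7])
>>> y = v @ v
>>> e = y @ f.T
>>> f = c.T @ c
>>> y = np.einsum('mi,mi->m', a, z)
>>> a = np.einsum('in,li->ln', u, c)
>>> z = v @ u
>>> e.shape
(7, 13)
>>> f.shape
(7, 7)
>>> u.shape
(7, 7)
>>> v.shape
(7, 7)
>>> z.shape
(7, 7)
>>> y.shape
(7,)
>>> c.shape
(13, 7)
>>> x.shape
(13, 2, 7)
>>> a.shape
(13, 7)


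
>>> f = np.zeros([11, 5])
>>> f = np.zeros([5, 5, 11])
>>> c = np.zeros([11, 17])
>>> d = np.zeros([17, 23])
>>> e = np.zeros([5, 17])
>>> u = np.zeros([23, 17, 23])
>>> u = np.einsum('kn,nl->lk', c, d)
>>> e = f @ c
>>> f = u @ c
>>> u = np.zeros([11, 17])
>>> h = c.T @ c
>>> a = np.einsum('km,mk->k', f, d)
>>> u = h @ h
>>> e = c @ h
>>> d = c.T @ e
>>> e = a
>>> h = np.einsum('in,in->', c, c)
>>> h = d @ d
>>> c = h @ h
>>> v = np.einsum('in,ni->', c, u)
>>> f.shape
(23, 17)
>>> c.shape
(17, 17)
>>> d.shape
(17, 17)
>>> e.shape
(23,)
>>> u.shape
(17, 17)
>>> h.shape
(17, 17)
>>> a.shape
(23,)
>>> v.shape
()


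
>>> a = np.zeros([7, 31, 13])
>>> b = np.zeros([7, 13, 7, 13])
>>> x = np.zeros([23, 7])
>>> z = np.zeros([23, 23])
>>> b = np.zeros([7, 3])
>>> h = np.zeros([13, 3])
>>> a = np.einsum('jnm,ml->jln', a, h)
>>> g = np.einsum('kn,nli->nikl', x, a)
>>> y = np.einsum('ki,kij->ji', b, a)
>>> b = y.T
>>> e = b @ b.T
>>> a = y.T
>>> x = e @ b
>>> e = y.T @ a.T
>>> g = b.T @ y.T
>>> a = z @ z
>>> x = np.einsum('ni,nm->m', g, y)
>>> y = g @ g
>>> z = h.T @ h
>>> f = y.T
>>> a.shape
(23, 23)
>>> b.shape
(3, 31)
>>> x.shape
(3,)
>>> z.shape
(3, 3)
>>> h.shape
(13, 3)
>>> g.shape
(31, 31)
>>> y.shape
(31, 31)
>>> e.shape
(3, 3)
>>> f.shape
(31, 31)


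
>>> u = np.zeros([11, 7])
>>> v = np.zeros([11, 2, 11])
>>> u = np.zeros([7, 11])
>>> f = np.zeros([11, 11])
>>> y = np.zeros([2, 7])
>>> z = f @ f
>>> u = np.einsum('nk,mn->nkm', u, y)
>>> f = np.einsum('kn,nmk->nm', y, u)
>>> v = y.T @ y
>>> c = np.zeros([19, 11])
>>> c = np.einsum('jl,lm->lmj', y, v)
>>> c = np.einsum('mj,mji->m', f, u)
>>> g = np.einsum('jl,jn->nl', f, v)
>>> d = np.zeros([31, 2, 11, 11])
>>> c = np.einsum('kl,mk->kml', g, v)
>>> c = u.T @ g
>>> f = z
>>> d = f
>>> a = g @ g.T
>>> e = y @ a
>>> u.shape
(7, 11, 2)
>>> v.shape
(7, 7)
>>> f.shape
(11, 11)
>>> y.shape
(2, 7)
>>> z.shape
(11, 11)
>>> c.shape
(2, 11, 11)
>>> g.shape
(7, 11)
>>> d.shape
(11, 11)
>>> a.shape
(7, 7)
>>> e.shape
(2, 7)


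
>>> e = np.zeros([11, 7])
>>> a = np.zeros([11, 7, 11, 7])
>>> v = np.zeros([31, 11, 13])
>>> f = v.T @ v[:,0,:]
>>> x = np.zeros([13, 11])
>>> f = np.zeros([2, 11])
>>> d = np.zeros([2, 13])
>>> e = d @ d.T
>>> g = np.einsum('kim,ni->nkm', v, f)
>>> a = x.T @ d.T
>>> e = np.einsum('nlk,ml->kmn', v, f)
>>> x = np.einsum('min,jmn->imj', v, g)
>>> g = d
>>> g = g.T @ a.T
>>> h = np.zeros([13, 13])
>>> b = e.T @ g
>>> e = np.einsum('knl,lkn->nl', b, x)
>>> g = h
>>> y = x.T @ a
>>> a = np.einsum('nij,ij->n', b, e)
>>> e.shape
(2, 11)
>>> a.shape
(31,)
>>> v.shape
(31, 11, 13)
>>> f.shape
(2, 11)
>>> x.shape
(11, 31, 2)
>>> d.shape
(2, 13)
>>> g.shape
(13, 13)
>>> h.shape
(13, 13)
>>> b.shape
(31, 2, 11)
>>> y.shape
(2, 31, 2)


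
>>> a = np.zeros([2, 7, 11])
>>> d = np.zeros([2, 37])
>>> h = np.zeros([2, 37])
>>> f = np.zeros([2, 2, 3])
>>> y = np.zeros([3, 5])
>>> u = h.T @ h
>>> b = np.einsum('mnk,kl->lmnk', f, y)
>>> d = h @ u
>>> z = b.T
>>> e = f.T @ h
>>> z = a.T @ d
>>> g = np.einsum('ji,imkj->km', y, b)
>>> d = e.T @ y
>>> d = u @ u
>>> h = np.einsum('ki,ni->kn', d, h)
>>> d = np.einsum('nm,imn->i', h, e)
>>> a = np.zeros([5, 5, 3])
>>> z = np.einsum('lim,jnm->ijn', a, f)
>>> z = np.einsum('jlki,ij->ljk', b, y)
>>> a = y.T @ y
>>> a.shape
(5, 5)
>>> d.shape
(3,)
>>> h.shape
(37, 2)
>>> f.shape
(2, 2, 3)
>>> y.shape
(3, 5)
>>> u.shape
(37, 37)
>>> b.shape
(5, 2, 2, 3)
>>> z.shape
(2, 5, 2)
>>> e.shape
(3, 2, 37)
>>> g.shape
(2, 2)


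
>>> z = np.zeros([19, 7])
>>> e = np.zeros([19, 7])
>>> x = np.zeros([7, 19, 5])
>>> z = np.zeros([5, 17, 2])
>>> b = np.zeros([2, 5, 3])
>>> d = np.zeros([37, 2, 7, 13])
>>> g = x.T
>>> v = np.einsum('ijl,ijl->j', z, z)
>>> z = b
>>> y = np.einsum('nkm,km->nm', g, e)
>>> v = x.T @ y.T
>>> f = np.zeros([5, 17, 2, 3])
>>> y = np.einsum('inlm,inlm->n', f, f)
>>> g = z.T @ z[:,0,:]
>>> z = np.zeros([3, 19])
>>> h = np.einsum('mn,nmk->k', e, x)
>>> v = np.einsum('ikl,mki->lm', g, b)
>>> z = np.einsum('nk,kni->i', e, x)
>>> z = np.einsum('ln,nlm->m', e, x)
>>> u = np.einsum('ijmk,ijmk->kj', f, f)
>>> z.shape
(5,)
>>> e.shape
(19, 7)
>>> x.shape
(7, 19, 5)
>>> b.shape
(2, 5, 3)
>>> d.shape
(37, 2, 7, 13)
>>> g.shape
(3, 5, 3)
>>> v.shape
(3, 2)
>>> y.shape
(17,)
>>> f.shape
(5, 17, 2, 3)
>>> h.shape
(5,)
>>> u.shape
(3, 17)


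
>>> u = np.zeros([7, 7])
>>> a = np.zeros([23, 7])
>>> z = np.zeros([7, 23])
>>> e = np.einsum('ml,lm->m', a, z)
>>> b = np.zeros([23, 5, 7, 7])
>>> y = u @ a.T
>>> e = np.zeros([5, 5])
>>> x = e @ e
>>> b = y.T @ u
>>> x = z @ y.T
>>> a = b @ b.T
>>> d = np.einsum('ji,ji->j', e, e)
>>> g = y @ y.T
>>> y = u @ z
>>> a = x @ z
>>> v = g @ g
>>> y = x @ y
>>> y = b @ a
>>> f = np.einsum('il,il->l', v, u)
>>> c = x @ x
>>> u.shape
(7, 7)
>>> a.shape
(7, 23)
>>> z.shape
(7, 23)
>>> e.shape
(5, 5)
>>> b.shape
(23, 7)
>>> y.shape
(23, 23)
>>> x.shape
(7, 7)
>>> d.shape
(5,)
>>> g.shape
(7, 7)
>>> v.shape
(7, 7)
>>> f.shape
(7,)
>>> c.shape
(7, 7)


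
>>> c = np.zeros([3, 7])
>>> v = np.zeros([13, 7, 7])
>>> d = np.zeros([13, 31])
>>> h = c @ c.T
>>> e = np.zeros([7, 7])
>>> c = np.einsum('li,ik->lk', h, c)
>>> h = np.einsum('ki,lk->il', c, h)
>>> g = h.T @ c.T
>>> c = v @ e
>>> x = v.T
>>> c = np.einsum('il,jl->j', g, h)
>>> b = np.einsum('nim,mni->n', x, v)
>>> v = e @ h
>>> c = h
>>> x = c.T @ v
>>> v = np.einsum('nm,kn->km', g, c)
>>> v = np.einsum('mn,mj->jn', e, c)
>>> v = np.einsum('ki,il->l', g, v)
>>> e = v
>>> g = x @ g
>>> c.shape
(7, 3)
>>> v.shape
(7,)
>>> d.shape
(13, 31)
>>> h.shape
(7, 3)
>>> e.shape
(7,)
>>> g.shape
(3, 3)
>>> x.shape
(3, 3)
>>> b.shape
(7,)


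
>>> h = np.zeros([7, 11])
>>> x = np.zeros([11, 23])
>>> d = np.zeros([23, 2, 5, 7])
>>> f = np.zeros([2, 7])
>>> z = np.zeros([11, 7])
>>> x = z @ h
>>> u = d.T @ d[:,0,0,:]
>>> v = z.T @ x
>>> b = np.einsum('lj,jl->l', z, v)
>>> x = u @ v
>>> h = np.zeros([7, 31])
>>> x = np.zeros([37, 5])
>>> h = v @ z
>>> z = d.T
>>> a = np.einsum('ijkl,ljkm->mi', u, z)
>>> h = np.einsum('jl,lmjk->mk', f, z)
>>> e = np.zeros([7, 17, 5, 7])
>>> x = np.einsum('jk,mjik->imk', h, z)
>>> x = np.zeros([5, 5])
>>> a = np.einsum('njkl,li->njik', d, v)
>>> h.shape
(5, 23)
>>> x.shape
(5, 5)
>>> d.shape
(23, 2, 5, 7)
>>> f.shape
(2, 7)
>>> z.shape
(7, 5, 2, 23)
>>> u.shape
(7, 5, 2, 7)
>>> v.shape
(7, 11)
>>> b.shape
(11,)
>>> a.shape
(23, 2, 11, 5)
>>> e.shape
(7, 17, 5, 7)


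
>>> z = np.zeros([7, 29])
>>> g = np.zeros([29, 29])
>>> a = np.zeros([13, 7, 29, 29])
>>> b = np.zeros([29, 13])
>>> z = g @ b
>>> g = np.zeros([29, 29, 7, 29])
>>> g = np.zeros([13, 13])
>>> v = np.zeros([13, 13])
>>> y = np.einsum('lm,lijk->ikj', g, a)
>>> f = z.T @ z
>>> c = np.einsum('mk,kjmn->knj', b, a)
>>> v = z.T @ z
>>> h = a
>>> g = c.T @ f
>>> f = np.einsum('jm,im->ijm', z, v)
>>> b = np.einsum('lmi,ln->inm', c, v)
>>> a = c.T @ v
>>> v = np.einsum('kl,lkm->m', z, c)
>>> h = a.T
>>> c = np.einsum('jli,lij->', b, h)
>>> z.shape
(29, 13)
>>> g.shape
(7, 29, 13)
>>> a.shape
(7, 29, 13)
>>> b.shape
(7, 13, 29)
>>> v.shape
(7,)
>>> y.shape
(7, 29, 29)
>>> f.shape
(13, 29, 13)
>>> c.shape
()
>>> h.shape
(13, 29, 7)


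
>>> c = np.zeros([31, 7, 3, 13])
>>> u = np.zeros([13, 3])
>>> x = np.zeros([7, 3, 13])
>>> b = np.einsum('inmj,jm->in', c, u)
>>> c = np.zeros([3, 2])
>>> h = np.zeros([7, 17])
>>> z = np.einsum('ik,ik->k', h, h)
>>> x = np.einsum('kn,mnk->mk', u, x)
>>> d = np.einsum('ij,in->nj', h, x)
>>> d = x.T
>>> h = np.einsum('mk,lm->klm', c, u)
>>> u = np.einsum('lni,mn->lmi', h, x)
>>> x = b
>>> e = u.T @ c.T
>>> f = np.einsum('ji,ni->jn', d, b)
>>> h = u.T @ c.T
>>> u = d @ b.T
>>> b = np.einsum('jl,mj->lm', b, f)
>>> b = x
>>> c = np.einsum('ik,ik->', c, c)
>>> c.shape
()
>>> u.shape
(13, 31)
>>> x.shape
(31, 7)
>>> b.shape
(31, 7)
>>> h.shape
(3, 7, 3)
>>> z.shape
(17,)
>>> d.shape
(13, 7)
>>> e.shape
(3, 7, 3)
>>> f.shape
(13, 31)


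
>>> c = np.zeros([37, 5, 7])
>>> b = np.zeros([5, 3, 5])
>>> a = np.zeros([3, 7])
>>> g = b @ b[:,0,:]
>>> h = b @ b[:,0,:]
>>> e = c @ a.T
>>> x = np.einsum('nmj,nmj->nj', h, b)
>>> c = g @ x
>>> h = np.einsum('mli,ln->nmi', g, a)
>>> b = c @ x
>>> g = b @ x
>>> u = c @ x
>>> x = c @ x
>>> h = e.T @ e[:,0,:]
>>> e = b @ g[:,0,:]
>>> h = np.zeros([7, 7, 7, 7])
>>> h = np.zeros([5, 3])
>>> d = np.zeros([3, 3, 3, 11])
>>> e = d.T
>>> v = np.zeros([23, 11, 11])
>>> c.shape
(5, 3, 5)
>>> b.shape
(5, 3, 5)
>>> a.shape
(3, 7)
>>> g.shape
(5, 3, 5)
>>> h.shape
(5, 3)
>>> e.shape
(11, 3, 3, 3)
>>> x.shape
(5, 3, 5)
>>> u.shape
(5, 3, 5)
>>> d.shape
(3, 3, 3, 11)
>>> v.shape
(23, 11, 11)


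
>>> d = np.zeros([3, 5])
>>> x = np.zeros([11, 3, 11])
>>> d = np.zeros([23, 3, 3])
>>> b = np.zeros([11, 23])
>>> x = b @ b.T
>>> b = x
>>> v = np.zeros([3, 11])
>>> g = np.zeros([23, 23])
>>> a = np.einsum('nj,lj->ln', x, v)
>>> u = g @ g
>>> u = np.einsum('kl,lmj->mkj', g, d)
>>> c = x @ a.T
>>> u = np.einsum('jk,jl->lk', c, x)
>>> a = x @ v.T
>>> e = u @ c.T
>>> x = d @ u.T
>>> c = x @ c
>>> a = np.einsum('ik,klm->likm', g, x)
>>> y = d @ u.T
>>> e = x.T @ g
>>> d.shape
(23, 3, 3)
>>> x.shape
(23, 3, 11)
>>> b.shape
(11, 11)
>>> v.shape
(3, 11)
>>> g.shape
(23, 23)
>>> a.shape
(3, 23, 23, 11)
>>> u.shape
(11, 3)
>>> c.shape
(23, 3, 3)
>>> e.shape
(11, 3, 23)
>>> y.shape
(23, 3, 11)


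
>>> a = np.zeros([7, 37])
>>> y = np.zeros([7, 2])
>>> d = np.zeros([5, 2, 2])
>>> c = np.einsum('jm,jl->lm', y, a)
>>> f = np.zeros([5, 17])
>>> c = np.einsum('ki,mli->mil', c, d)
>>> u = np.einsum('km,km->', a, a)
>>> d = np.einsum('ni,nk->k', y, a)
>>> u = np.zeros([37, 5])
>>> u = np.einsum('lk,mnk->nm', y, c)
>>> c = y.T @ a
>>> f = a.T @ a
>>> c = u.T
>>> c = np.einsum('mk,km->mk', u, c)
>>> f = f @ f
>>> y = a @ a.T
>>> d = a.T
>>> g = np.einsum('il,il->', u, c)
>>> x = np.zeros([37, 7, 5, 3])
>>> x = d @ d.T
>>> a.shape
(7, 37)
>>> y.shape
(7, 7)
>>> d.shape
(37, 7)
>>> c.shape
(2, 5)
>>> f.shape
(37, 37)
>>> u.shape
(2, 5)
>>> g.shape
()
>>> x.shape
(37, 37)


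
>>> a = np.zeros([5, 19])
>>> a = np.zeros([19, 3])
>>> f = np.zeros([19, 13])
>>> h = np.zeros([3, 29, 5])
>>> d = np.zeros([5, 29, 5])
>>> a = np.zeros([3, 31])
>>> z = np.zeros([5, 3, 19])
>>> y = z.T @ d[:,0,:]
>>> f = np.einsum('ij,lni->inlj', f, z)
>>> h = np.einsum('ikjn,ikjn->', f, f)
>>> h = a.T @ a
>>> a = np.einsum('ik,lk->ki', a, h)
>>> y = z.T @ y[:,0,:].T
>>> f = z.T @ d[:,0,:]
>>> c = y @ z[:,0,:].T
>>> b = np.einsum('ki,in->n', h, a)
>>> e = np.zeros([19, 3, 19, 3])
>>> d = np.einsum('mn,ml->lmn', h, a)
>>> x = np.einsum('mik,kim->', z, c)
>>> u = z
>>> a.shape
(31, 3)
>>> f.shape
(19, 3, 5)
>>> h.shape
(31, 31)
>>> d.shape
(3, 31, 31)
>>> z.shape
(5, 3, 19)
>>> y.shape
(19, 3, 19)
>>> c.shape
(19, 3, 5)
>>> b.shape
(3,)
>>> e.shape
(19, 3, 19, 3)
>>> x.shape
()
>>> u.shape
(5, 3, 19)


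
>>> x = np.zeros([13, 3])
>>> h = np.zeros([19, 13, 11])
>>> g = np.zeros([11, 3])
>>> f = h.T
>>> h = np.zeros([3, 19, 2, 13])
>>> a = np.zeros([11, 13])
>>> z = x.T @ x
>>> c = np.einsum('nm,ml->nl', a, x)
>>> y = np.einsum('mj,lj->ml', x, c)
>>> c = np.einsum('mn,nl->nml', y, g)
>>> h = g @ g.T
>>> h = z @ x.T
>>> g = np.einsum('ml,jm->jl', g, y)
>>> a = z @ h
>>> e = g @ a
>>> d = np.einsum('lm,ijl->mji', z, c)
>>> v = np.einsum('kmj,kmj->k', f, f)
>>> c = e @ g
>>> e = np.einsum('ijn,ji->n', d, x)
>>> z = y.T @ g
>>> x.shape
(13, 3)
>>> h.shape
(3, 13)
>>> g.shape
(13, 3)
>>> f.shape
(11, 13, 19)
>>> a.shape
(3, 13)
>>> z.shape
(11, 3)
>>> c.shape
(13, 3)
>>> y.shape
(13, 11)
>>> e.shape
(11,)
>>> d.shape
(3, 13, 11)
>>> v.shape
(11,)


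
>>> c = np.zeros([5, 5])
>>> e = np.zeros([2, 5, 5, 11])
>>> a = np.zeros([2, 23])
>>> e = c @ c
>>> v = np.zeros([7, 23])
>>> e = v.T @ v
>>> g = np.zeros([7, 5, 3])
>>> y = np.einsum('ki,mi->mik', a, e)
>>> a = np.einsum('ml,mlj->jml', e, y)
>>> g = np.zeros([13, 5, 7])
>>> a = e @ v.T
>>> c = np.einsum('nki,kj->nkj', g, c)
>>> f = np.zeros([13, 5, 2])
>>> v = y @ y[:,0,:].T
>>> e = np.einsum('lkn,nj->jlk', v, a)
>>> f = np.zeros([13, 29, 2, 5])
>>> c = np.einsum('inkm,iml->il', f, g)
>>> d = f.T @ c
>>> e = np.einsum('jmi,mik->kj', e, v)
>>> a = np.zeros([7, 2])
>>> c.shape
(13, 7)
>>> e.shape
(23, 7)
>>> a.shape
(7, 2)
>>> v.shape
(23, 23, 23)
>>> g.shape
(13, 5, 7)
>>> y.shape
(23, 23, 2)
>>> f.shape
(13, 29, 2, 5)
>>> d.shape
(5, 2, 29, 7)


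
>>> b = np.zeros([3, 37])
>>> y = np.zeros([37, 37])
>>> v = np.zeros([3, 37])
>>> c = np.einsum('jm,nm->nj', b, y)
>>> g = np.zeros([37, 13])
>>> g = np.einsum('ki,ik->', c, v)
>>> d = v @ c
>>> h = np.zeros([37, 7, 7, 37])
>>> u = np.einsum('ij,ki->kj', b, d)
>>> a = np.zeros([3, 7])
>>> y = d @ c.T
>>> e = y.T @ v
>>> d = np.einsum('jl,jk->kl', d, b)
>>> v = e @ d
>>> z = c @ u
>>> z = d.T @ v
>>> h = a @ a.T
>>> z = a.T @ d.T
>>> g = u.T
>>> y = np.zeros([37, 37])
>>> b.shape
(3, 37)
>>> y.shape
(37, 37)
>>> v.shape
(37, 3)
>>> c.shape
(37, 3)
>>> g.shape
(37, 3)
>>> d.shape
(37, 3)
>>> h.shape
(3, 3)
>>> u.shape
(3, 37)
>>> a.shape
(3, 7)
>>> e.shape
(37, 37)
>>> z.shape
(7, 37)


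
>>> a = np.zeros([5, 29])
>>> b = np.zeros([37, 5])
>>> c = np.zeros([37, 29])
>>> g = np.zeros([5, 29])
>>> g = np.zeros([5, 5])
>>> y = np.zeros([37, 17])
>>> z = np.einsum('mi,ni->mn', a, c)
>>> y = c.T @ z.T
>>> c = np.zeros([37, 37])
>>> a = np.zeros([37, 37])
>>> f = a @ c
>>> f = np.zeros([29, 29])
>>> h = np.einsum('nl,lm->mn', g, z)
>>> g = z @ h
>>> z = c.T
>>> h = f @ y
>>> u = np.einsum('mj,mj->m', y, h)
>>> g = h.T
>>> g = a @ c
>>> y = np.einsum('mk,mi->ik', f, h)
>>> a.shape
(37, 37)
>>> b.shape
(37, 5)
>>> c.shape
(37, 37)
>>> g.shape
(37, 37)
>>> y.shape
(5, 29)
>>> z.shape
(37, 37)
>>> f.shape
(29, 29)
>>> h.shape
(29, 5)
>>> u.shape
(29,)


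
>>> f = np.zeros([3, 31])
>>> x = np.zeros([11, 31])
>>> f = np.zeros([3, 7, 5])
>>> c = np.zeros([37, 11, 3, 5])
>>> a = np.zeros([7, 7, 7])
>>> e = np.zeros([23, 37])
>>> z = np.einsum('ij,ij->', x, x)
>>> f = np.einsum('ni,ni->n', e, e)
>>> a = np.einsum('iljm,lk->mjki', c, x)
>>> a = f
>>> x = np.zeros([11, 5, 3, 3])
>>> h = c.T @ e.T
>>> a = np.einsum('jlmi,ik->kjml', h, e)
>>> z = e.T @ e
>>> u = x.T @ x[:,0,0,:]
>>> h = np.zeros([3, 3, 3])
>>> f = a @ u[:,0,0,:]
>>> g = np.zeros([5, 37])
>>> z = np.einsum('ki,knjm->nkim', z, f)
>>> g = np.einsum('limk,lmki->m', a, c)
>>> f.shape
(37, 5, 11, 3)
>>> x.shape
(11, 5, 3, 3)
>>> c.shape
(37, 11, 3, 5)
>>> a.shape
(37, 5, 11, 3)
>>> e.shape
(23, 37)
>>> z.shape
(5, 37, 37, 3)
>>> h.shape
(3, 3, 3)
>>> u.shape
(3, 3, 5, 3)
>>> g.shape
(11,)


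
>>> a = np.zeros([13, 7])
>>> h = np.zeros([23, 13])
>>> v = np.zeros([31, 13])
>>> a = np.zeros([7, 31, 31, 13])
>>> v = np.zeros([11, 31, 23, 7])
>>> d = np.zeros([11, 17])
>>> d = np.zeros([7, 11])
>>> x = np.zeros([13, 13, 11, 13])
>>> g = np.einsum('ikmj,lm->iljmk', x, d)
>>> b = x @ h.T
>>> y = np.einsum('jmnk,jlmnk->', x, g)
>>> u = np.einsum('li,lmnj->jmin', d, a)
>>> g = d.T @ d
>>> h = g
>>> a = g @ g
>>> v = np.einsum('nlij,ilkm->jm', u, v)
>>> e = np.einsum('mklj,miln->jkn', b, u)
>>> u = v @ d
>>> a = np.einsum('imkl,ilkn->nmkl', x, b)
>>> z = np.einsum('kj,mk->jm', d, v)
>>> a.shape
(23, 13, 11, 13)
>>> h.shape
(11, 11)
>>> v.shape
(31, 7)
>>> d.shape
(7, 11)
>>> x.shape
(13, 13, 11, 13)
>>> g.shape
(11, 11)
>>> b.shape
(13, 13, 11, 23)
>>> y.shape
()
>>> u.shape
(31, 11)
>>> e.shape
(23, 13, 31)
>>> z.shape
(11, 31)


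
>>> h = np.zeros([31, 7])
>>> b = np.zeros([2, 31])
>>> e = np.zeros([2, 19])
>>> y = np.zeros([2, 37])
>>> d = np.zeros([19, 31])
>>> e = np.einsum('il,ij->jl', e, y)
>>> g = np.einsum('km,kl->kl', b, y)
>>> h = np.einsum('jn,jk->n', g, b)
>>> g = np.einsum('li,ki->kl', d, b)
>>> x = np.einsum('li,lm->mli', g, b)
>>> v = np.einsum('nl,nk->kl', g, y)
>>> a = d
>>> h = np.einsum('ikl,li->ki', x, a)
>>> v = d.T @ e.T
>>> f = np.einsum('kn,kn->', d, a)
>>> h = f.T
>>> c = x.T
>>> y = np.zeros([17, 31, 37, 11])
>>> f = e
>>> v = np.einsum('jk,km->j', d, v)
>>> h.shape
()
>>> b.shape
(2, 31)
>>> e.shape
(37, 19)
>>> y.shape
(17, 31, 37, 11)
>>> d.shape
(19, 31)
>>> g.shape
(2, 19)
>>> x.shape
(31, 2, 19)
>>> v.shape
(19,)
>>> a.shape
(19, 31)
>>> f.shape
(37, 19)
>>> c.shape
(19, 2, 31)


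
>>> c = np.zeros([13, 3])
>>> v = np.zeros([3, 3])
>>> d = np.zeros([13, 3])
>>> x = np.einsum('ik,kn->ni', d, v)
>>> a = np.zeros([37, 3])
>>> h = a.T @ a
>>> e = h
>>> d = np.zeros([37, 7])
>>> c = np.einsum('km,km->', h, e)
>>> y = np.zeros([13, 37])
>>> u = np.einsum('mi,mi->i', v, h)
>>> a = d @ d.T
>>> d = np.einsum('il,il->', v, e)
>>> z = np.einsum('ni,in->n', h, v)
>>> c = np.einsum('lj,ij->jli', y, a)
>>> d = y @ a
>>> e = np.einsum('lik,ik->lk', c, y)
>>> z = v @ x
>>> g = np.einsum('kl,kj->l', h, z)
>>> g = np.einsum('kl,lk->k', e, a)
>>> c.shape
(37, 13, 37)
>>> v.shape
(3, 3)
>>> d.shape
(13, 37)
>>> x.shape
(3, 13)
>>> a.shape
(37, 37)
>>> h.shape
(3, 3)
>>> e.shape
(37, 37)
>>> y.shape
(13, 37)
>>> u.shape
(3,)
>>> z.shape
(3, 13)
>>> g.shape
(37,)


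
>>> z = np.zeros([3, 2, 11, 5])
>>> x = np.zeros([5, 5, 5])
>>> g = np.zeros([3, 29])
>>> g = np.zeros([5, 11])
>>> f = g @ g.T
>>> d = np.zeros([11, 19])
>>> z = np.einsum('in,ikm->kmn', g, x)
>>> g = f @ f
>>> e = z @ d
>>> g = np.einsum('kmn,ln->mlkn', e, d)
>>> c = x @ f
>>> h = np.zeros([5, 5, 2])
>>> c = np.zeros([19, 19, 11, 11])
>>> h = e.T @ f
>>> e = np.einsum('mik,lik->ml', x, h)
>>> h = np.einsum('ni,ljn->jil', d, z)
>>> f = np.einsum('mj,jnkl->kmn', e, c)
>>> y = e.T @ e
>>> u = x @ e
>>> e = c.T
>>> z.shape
(5, 5, 11)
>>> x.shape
(5, 5, 5)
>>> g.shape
(5, 11, 5, 19)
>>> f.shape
(11, 5, 19)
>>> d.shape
(11, 19)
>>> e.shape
(11, 11, 19, 19)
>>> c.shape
(19, 19, 11, 11)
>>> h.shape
(5, 19, 5)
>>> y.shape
(19, 19)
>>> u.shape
(5, 5, 19)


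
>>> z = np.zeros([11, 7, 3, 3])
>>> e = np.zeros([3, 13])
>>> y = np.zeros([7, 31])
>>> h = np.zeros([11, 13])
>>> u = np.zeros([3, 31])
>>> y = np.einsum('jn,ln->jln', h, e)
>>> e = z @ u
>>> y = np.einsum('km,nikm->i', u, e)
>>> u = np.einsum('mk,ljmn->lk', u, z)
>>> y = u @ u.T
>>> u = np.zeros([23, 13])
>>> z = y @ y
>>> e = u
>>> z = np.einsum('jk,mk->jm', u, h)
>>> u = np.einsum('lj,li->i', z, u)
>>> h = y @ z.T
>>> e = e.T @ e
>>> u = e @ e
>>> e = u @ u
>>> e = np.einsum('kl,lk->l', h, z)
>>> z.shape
(23, 11)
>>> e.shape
(23,)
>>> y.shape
(11, 11)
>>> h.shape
(11, 23)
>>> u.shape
(13, 13)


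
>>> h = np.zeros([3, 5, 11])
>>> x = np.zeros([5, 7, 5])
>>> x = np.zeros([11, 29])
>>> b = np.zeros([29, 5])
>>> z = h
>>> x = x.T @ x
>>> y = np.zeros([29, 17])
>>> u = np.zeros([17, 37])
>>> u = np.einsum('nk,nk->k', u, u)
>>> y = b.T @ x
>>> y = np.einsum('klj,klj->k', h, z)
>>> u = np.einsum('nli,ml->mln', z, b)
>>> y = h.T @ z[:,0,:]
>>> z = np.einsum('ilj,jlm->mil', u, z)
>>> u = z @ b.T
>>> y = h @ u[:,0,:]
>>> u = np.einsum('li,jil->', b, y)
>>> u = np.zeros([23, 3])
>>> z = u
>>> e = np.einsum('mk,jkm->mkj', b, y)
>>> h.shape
(3, 5, 11)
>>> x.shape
(29, 29)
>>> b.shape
(29, 5)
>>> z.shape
(23, 3)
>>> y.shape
(3, 5, 29)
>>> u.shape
(23, 3)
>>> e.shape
(29, 5, 3)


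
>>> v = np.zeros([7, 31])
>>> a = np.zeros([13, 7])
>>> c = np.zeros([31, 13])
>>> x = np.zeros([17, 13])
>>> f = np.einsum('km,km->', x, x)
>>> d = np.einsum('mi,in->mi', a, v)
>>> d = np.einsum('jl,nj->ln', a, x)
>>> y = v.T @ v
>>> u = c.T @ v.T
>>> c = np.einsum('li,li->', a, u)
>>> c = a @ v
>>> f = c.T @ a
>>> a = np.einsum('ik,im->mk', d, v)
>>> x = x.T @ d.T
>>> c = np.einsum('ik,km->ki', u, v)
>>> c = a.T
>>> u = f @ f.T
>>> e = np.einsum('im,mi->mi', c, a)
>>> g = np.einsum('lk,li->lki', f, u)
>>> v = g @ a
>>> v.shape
(31, 7, 17)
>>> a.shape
(31, 17)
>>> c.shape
(17, 31)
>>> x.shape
(13, 7)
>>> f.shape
(31, 7)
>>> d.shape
(7, 17)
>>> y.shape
(31, 31)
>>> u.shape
(31, 31)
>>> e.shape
(31, 17)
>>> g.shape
(31, 7, 31)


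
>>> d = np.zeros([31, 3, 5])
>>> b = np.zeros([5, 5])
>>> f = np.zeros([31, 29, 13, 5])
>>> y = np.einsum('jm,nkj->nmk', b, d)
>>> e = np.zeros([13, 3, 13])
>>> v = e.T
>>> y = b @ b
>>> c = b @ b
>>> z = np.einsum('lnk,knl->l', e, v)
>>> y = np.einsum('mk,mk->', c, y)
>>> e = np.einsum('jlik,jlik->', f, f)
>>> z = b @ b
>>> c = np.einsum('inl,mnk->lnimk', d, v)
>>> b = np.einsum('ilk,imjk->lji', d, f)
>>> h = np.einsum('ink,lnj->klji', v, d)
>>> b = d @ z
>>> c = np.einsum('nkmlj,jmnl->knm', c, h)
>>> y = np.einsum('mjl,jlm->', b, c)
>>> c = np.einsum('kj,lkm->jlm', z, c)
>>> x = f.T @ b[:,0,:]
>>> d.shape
(31, 3, 5)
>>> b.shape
(31, 3, 5)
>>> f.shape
(31, 29, 13, 5)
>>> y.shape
()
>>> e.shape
()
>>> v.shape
(13, 3, 13)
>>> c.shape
(5, 3, 31)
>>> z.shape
(5, 5)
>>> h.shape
(13, 31, 5, 13)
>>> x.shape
(5, 13, 29, 5)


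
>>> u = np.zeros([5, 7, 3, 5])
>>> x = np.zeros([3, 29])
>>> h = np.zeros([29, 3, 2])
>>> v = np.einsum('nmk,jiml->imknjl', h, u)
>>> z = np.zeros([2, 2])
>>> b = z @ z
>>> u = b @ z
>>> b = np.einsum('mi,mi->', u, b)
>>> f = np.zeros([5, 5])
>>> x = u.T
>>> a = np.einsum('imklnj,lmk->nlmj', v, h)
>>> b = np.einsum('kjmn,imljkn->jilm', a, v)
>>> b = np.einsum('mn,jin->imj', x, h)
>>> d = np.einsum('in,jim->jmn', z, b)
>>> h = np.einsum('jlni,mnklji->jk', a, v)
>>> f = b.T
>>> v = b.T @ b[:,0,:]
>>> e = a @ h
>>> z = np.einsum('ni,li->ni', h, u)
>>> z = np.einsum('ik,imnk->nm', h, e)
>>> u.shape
(2, 2)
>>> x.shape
(2, 2)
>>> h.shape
(5, 2)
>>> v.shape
(29, 2, 29)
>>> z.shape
(3, 29)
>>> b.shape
(3, 2, 29)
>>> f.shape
(29, 2, 3)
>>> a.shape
(5, 29, 3, 5)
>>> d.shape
(3, 29, 2)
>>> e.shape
(5, 29, 3, 2)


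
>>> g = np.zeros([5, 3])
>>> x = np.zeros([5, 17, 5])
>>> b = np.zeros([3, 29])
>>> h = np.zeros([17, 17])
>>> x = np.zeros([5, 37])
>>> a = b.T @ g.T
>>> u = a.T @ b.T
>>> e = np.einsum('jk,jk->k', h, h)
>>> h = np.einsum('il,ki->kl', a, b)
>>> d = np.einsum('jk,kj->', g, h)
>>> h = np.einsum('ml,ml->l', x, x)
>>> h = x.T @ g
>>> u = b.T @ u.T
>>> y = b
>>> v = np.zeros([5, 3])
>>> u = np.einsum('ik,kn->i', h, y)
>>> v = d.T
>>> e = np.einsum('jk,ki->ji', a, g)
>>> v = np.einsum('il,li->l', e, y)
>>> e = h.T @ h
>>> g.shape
(5, 3)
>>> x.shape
(5, 37)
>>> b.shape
(3, 29)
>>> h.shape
(37, 3)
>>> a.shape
(29, 5)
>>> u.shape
(37,)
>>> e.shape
(3, 3)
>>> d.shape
()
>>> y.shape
(3, 29)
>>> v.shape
(3,)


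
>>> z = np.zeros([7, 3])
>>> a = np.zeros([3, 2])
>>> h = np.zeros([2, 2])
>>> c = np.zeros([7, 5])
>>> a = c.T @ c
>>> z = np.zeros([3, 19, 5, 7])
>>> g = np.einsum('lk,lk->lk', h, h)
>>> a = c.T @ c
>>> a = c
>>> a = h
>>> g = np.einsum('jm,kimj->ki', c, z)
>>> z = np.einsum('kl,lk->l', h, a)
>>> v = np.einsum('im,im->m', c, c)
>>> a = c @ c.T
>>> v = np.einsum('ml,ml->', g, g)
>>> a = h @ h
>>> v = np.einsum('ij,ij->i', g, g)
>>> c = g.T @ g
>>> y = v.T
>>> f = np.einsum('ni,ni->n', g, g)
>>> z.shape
(2,)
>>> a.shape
(2, 2)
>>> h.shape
(2, 2)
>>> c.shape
(19, 19)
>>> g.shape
(3, 19)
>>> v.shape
(3,)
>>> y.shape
(3,)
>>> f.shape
(3,)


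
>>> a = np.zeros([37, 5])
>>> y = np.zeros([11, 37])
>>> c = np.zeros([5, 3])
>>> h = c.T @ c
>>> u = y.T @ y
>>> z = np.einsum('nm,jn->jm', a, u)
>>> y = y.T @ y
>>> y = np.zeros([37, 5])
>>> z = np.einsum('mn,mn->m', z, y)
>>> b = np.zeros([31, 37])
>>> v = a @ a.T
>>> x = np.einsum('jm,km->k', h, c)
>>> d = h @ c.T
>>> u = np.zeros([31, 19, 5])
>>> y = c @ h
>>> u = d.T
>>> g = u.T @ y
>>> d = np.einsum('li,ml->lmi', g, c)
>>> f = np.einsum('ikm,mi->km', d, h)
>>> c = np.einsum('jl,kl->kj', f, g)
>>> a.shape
(37, 5)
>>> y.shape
(5, 3)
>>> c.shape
(3, 5)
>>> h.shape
(3, 3)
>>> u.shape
(5, 3)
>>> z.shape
(37,)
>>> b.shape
(31, 37)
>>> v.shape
(37, 37)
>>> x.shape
(5,)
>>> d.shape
(3, 5, 3)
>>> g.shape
(3, 3)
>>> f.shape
(5, 3)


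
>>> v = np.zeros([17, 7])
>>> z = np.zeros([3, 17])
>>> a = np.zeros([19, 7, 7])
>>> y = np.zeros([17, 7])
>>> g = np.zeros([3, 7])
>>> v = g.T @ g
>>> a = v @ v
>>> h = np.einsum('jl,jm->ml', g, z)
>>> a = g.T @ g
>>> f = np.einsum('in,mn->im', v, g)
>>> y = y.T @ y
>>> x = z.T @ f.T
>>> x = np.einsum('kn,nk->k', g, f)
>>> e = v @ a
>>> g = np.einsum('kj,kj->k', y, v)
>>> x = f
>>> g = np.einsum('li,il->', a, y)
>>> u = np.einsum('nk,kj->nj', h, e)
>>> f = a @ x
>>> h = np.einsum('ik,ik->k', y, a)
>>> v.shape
(7, 7)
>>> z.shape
(3, 17)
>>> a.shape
(7, 7)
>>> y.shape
(7, 7)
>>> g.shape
()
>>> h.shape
(7,)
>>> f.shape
(7, 3)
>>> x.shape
(7, 3)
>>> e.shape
(7, 7)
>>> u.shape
(17, 7)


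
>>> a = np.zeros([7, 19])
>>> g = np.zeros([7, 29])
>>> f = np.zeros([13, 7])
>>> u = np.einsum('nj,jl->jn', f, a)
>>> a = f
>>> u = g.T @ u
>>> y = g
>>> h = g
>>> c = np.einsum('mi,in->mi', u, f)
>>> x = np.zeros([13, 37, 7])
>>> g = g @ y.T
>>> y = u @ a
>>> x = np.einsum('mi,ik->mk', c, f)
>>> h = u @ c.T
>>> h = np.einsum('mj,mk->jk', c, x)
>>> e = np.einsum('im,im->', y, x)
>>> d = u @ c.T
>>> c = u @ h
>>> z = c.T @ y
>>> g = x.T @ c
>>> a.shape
(13, 7)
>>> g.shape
(7, 7)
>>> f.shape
(13, 7)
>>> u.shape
(29, 13)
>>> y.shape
(29, 7)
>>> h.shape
(13, 7)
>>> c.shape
(29, 7)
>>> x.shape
(29, 7)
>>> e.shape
()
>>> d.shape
(29, 29)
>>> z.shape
(7, 7)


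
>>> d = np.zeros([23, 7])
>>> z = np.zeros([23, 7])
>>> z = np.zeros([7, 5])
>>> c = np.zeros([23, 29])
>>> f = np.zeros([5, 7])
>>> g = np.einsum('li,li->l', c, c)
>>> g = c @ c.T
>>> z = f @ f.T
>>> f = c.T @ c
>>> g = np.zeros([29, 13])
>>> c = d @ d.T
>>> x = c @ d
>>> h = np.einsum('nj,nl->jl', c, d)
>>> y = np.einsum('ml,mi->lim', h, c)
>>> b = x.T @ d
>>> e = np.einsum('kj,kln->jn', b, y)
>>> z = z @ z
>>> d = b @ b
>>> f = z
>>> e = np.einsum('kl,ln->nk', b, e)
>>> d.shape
(7, 7)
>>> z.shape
(5, 5)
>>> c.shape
(23, 23)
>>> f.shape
(5, 5)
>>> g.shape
(29, 13)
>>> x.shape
(23, 7)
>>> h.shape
(23, 7)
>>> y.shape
(7, 23, 23)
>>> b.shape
(7, 7)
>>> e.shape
(23, 7)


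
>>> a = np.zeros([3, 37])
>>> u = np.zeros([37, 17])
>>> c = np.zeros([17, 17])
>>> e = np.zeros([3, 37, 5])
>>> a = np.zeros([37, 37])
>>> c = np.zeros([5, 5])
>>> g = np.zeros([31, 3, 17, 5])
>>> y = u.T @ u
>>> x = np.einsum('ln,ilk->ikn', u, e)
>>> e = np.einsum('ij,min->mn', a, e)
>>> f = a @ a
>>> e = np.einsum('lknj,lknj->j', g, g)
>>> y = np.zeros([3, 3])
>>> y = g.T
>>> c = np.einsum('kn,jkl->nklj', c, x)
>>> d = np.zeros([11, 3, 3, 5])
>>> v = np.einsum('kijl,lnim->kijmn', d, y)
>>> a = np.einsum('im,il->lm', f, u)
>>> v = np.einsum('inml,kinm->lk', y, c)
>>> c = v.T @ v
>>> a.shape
(17, 37)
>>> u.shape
(37, 17)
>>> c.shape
(5, 5)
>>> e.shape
(5,)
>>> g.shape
(31, 3, 17, 5)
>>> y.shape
(5, 17, 3, 31)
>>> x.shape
(3, 5, 17)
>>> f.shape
(37, 37)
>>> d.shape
(11, 3, 3, 5)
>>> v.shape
(31, 5)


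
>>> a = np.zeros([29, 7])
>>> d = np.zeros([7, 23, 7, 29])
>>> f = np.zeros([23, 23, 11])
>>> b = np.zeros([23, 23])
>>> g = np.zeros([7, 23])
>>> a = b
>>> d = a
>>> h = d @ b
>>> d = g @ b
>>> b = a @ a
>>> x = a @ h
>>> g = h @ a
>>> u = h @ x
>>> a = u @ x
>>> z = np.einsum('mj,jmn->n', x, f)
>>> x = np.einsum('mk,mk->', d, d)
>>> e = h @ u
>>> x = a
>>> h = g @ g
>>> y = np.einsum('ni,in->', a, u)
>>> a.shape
(23, 23)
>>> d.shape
(7, 23)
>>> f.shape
(23, 23, 11)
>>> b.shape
(23, 23)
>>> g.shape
(23, 23)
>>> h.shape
(23, 23)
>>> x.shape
(23, 23)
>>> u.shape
(23, 23)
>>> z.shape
(11,)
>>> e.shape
(23, 23)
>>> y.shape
()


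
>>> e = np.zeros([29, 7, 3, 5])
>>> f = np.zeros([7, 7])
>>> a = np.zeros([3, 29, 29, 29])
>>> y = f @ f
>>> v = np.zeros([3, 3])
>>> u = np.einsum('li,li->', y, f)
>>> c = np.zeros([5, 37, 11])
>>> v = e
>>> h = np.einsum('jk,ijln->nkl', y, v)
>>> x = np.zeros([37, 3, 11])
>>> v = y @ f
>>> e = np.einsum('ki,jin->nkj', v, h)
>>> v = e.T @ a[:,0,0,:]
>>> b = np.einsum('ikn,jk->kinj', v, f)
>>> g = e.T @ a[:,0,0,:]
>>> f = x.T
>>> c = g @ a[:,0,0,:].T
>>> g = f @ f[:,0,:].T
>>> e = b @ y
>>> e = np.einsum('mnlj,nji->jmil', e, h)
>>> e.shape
(7, 7, 3, 29)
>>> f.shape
(11, 3, 37)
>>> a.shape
(3, 29, 29, 29)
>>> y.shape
(7, 7)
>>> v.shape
(5, 7, 29)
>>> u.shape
()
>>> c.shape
(5, 7, 3)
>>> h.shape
(5, 7, 3)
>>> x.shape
(37, 3, 11)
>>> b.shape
(7, 5, 29, 7)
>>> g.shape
(11, 3, 11)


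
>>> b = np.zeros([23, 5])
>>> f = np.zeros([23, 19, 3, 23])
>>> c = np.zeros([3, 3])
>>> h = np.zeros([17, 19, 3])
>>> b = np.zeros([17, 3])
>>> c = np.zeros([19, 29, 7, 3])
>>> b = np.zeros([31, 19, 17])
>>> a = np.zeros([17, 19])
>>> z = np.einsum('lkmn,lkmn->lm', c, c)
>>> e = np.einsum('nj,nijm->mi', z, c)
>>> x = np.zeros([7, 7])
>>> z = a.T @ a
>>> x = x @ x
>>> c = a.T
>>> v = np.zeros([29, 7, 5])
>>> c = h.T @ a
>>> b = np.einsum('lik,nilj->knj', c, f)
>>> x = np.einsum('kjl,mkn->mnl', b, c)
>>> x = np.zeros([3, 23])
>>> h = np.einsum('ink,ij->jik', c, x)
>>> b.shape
(19, 23, 23)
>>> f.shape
(23, 19, 3, 23)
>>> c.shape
(3, 19, 19)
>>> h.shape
(23, 3, 19)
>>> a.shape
(17, 19)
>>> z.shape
(19, 19)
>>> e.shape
(3, 29)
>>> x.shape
(3, 23)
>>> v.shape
(29, 7, 5)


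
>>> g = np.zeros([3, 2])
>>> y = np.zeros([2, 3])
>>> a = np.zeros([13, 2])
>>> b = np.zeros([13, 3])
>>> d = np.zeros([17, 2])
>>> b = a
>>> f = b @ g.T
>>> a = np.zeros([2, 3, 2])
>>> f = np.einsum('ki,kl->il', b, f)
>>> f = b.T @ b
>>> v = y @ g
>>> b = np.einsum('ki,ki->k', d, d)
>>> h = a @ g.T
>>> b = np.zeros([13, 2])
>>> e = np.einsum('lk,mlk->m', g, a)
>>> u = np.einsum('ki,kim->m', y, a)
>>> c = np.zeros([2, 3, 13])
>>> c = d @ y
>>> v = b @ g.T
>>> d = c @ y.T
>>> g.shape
(3, 2)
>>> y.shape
(2, 3)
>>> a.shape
(2, 3, 2)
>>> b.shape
(13, 2)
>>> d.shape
(17, 2)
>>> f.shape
(2, 2)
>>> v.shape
(13, 3)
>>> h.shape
(2, 3, 3)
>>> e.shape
(2,)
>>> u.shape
(2,)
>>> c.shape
(17, 3)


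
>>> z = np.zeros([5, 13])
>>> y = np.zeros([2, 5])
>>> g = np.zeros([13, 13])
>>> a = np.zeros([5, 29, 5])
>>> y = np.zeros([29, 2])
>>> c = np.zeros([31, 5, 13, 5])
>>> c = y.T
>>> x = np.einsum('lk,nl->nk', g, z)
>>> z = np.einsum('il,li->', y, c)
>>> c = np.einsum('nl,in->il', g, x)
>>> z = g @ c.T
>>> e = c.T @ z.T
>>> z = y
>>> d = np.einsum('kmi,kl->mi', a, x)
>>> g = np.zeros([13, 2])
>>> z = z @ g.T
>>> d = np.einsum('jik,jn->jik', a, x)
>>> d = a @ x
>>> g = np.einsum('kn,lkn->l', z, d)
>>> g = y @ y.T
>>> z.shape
(29, 13)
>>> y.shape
(29, 2)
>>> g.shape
(29, 29)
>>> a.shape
(5, 29, 5)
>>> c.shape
(5, 13)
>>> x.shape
(5, 13)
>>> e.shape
(13, 13)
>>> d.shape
(5, 29, 13)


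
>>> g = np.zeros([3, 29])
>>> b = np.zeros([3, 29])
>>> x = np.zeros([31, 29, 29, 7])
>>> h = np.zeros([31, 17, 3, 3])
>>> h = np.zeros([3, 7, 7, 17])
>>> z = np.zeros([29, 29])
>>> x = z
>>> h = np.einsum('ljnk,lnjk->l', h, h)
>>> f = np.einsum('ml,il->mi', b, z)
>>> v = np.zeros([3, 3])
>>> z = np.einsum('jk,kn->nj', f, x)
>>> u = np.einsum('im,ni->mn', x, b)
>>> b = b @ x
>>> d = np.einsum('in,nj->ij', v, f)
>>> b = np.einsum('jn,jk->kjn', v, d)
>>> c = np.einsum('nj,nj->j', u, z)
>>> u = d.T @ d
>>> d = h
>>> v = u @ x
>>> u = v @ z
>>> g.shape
(3, 29)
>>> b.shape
(29, 3, 3)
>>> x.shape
(29, 29)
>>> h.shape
(3,)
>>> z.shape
(29, 3)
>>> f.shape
(3, 29)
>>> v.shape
(29, 29)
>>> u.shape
(29, 3)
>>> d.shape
(3,)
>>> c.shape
(3,)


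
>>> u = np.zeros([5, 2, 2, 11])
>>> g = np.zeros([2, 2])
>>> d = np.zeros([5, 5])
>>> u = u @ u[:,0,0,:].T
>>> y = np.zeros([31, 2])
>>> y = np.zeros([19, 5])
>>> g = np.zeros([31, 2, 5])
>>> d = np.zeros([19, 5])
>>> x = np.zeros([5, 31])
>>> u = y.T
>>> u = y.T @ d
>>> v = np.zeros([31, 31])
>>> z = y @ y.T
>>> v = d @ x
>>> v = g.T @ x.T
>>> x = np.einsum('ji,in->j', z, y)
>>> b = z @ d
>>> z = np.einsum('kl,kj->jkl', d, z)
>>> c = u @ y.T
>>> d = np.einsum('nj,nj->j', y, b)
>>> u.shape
(5, 5)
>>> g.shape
(31, 2, 5)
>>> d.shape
(5,)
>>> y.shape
(19, 5)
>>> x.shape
(19,)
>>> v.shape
(5, 2, 5)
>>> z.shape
(19, 19, 5)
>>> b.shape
(19, 5)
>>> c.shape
(5, 19)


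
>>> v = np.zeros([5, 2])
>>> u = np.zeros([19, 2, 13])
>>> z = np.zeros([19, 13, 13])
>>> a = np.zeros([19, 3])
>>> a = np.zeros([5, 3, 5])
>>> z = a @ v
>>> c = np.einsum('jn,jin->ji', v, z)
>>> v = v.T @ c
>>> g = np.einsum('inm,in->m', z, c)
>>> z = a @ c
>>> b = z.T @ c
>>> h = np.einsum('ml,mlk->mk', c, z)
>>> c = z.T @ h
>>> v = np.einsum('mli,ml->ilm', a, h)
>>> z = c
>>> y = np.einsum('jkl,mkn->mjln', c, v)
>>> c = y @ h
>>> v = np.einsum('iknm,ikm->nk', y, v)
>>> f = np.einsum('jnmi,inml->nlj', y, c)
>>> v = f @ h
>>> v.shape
(3, 3, 3)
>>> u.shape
(19, 2, 13)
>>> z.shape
(3, 3, 3)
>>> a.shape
(5, 3, 5)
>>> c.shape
(5, 3, 3, 3)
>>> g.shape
(2,)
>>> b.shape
(3, 3, 3)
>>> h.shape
(5, 3)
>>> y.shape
(5, 3, 3, 5)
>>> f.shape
(3, 3, 5)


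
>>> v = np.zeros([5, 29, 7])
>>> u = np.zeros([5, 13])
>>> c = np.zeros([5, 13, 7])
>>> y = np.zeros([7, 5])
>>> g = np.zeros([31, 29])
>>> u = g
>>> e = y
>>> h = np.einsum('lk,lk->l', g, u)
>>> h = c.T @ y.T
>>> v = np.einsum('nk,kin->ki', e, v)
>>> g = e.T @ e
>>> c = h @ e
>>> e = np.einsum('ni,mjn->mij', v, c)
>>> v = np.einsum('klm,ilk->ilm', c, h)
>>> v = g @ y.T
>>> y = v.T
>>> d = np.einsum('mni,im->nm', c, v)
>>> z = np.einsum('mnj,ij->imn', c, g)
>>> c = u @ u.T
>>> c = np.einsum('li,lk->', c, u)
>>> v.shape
(5, 7)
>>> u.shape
(31, 29)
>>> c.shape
()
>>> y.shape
(7, 5)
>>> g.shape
(5, 5)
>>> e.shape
(7, 29, 13)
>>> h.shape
(7, 13, 7)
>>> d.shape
(13, 7)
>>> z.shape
(5, 7, 13)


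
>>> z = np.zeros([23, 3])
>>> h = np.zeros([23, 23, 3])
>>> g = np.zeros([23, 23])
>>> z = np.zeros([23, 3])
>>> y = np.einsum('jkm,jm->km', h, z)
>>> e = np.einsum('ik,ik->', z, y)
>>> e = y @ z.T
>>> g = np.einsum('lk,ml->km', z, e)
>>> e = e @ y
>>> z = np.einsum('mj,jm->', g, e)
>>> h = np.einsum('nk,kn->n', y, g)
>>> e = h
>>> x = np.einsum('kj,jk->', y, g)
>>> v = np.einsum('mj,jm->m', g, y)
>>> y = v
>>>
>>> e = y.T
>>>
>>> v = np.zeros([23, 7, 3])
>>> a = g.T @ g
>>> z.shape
()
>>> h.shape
(23,)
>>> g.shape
(3, 23)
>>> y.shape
(3,)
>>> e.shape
(3,)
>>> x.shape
()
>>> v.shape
(23, 7, 3)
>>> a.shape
(23, 23)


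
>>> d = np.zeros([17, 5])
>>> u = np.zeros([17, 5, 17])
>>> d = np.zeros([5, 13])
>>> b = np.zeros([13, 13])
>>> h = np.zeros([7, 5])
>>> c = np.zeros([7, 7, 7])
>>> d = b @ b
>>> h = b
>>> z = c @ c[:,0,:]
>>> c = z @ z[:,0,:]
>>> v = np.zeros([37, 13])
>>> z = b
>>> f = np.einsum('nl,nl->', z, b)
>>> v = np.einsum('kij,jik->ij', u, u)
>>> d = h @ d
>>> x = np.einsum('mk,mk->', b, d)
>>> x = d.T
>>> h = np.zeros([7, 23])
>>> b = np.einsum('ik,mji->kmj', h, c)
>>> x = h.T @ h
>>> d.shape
(13, 13)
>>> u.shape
(17, 5, 17)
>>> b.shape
(23, 7, 7)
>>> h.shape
(7, 23)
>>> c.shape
(7, 7, 7)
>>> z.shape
(13, 13)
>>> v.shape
(5, 17)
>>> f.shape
()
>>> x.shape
(23, 23)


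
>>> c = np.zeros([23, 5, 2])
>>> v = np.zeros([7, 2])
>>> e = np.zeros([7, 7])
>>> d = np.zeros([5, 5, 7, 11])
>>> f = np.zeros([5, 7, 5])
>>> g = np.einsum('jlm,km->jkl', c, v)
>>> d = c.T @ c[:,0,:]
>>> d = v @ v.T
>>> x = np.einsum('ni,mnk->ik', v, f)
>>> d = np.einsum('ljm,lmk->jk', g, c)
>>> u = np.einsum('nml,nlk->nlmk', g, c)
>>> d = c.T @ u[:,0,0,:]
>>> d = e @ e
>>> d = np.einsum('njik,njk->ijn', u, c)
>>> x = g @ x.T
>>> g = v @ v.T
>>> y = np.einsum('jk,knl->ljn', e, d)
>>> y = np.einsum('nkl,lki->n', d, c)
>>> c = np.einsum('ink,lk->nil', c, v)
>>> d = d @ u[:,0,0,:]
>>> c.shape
(5, 23, 7)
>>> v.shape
(7, 2)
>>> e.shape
(7, 7)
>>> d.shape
(7, 5, 2)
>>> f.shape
(5, 7, 5)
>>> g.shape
(7, 7)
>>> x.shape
(23, 7, 2)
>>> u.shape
(23, 5, 7, 2)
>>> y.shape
(7,)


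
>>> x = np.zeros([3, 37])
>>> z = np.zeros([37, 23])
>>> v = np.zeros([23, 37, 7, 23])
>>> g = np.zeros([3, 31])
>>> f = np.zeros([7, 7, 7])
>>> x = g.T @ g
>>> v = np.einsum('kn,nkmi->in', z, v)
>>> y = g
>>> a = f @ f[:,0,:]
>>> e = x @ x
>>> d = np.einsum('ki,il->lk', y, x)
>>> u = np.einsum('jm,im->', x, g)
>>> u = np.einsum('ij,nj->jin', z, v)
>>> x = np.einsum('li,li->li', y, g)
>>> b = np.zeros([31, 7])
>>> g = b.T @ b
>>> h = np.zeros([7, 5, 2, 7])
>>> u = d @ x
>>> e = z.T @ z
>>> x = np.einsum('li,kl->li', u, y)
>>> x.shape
(31, 31)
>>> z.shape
(37, 23)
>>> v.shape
(23, 23)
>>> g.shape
(7, 7)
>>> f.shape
(7, 7, 7)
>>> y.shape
(3, 31)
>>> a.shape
(7, 7, 7)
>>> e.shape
(23, 23)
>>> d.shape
(31, 3)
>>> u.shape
(31, 31)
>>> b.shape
(31, 7)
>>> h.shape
(7, 5, 2, 7)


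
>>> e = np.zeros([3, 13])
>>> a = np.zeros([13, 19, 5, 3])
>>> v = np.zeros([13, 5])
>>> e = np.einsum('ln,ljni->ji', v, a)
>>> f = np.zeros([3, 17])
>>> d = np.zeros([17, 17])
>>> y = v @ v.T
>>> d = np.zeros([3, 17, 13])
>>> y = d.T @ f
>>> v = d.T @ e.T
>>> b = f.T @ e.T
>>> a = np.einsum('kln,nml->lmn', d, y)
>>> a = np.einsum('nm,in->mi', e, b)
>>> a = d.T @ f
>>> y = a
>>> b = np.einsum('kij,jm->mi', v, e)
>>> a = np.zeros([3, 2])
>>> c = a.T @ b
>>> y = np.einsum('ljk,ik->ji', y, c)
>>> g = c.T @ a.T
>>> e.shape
(19, 3)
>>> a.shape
(3, 2)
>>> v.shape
(13, 17, 19)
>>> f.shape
(3, 17)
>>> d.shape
(3, 17, 13)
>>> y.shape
(17, 2)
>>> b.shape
(3, 17)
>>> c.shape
(2, 17)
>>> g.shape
(17, 3)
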